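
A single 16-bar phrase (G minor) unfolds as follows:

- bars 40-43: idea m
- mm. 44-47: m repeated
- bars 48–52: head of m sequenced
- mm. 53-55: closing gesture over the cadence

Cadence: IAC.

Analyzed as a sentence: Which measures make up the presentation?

The presentation of a sentence is the basic idea (measures 40-43) plus its repetition (measures 44–47); the presentation is therefore bars 40–47.

measures 40–47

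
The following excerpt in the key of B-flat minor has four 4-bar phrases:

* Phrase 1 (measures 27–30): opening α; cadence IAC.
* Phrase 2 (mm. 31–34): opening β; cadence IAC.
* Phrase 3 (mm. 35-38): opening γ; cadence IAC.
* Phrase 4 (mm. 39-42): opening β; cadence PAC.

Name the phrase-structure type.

contrasting double period

Four phrases in two halves: the first half (mm. 27–34) ends with an imperfect authentic cadence, the second (measures 35-42) with a perfect authentic cadence — a large antecedent–consequent pair, i.e. a double period.
Phrase 3 begins with different material from phrase 1, making it contrasting.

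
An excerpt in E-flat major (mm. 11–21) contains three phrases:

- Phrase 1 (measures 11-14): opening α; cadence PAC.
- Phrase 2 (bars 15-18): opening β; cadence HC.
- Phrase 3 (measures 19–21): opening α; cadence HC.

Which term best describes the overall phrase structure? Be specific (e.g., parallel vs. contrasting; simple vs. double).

The final phrase closes with a half cadence, which is not stronger than the preceding half cadence; the 3 phrases lack an overall antecedent–consequent design and so form a phrase group.

phrase group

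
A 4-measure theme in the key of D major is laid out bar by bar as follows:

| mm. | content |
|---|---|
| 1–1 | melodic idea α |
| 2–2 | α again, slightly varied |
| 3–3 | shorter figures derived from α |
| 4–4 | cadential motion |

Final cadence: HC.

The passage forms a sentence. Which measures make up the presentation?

measures 1–2

The presentation of a sentence is the basic idea (measure 1) plus its repetition (m. 2); the presentation is therefore mm. 1-2.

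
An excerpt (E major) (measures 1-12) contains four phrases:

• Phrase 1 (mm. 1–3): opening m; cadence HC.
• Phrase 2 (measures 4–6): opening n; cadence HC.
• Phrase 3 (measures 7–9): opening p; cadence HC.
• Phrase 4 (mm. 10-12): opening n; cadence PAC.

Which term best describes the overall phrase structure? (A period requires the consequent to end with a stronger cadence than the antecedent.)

Four phrases in two halves: the first half (mm. 1-6) ends with a half cadence, the second (mm. 7-12) with a perfect authentic cadence — a large antecedent–consequent pair, i.e. a double period.
Phrase 3 begins with different material from phrase 1, making it contrasting.

contrasting double period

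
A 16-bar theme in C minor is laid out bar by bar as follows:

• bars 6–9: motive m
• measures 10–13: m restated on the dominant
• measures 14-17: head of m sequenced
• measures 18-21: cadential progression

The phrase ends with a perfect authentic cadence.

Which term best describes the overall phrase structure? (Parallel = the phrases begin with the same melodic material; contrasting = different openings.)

sentence

Basic idea (bars 6-9) + its repetition (mm. 10-13) form the presentation; fragmentation and cadence (bars 14–21) form the continuation — the 16-bar whole is a sentence.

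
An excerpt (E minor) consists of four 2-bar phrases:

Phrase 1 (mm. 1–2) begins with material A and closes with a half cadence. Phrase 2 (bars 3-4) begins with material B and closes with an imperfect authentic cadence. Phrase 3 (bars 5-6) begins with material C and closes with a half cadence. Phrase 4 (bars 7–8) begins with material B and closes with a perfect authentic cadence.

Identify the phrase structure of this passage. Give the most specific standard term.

Four phrases in two halves: the first half (bars 1–4) ends with an imperfect authentic cadence, the second (mm. 5-8) with a perfect authentic cadence — a large antecedent–consequent pair, i.e. a double period.
Phrase 3 begins with different material from phrase 1, making it contrasting.

contrasting double period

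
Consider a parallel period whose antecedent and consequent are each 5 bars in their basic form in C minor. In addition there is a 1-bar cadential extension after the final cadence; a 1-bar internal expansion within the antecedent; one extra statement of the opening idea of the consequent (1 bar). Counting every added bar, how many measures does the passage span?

13 measures

Basic parallel period: 5 + 5 = 10 bars.
10 (basic form) + 1 (cadential extension) + 1 (internal expansion) + 1 (extra statement) = 13.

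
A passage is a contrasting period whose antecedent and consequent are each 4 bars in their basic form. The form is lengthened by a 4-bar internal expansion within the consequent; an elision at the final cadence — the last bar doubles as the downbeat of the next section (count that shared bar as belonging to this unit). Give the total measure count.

12 measures

Basic contrasting period: 4 + 4 = 8 bars.
8 (basic form) + 4 (internal expansion) = 12.
The elision shares a bar with the next section but does not change this unit's count.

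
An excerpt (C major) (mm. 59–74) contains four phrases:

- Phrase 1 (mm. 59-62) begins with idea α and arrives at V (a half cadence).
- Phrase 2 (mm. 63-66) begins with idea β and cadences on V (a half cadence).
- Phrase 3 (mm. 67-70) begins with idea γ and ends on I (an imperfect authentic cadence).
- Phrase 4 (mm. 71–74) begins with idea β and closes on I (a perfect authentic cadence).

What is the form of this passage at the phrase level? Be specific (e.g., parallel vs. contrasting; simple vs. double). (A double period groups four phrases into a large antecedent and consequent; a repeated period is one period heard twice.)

Four phrases in two halves: the first half (measures 59–66) ends with a half cadence, the second (measures 67–74) with a perfect authentic cadence — a large antecedent–consequent pair, i.e. a double period.
Phrase 3 begins with different material from phrase 1, making it contrasting.

contrasting double period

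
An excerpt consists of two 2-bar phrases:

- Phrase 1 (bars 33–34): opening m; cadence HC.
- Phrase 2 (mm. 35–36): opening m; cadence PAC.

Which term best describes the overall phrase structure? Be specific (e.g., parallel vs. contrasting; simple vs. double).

Phrase 1 ends with a half cadence (weaker) and phrase 2 with a perfect authentic cadence (stronger): antecedent + consequent = a period.
The two phrases open with the same material (m / m), so the period is parallel.

parallel period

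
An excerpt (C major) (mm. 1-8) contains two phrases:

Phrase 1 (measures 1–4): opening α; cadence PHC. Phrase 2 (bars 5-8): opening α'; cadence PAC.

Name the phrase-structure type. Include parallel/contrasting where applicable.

parallel period

Phrase 1 ends with a Phrygian half cadence (weaker) and phrase 2 with a perfect authentic cadence (stronger): antecedent + consequent = a period.
The two phrases open with the same material (α / α'), so the period is parallel.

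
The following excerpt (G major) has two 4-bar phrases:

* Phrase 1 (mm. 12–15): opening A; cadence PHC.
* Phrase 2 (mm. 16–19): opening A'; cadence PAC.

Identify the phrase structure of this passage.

Phrase 1 ends with a Phrygian half cadence (weaker) and phrase 2 with a perfect authentic cadence (stronger): antecedent + consequent = a period.
The two phrases open with the same material (A / A'), so the period is parallel.

parallel period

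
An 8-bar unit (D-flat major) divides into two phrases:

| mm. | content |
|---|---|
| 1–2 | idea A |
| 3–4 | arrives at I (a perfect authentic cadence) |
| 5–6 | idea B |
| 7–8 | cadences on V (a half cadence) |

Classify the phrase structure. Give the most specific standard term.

The second phrase closes with a half cadence, which is not stronger than the first phrase's perfect authentic cadence; without a weak→strong cadential pair there is no antecedent–consequent relationship, so this is a phrase group rather than a period.

phrase group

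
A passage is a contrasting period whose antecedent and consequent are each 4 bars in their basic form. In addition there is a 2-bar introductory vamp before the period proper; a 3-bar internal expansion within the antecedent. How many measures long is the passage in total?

Basic contrasting period: 4 + 4 = 8 bars.
8 (basic form) + 2 (introduction) + 3 (internal expansion) = 13.

13 measures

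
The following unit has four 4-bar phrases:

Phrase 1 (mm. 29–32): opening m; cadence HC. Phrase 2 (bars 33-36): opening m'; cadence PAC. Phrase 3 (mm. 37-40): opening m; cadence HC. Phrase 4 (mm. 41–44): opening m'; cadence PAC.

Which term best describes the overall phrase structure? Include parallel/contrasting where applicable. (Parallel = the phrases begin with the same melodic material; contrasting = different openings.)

The cadence pattern HC–PAC–HC–PAC is weak–strong twice, and phrases 3–4 restate phrases 1–2: a period heard twice, not a double period (which would end weakly at phrase 2).

repeated period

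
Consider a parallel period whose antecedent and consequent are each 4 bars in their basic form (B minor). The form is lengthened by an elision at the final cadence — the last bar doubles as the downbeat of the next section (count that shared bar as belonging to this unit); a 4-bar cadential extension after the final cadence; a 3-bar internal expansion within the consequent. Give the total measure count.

Basic parallel period: 4 + 4 = 8 bars.
8 (basic form) + 4 (cadential extension) + 3 (internal expansion) = 15.
The elision shares a bar with the next section but does not change this unit's count.

15 measures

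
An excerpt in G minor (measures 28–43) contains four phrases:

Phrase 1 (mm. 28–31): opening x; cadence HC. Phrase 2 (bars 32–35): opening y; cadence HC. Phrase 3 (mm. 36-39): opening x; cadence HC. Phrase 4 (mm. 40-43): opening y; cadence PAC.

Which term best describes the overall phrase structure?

parallel double period

Four phrases in two halves: the first half (mm. 28–35) ends with a half cadence, the second (bars 36-43) with a perfect authentic cadence — a large antecedent–consequent pair, i.e. a double period.
Phrase 3 begins with the same material as phrase 1, making it parallel.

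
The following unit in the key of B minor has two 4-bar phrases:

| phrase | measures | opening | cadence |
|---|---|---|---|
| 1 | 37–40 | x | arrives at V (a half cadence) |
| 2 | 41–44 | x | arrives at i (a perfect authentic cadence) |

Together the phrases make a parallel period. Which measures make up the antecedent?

The phrase ending with the weaker cadence (half cadence) is the antecedent; the one ending more conclusively (perfect authentic cadence) is the consequent. The antecedent is measures 37–40.

measures 37–40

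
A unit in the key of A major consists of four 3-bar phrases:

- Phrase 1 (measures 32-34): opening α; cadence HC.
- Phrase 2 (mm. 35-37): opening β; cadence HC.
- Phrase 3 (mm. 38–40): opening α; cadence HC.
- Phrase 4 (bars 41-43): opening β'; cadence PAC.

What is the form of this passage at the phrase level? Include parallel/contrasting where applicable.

parallel double period

Four phrases in two halves: the first half (measures 32-37) ends with a half cadence, the second (measures 38–43) with a perfect authentic cadence — a large antecedent–consequent pair, i.e. a double period.
Phrase 3 begins with the same material as phrase 1, making it parallel.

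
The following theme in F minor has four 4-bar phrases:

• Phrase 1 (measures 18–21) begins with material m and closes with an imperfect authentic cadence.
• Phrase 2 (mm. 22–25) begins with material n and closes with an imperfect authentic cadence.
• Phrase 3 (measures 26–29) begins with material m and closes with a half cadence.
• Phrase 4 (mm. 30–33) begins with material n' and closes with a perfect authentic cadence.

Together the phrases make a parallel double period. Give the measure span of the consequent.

In a double period the first pair of phrases (ending imperfect authentic cadence) is the large antecedent and the second pair (ending perfect authentic cadence) is the large consequent; the consequent is measures 26–33.

measures 26–33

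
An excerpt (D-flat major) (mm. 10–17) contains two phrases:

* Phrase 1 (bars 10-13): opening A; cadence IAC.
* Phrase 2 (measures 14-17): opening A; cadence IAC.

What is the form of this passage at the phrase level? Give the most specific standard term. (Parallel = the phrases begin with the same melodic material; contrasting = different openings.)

Both phrases have the same opening (A) and the same cadence (imperfect authentic cadence): the second is a restatement, not a consequent, so this is a repeated phrase rather than a period.

repeated phrase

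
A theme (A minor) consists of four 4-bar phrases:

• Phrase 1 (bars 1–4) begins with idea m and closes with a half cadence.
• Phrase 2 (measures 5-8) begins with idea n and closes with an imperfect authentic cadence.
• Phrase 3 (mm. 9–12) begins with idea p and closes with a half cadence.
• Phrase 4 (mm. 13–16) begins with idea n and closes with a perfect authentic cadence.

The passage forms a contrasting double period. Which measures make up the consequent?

In a double period the first pair of phrases (ending imperfect authentic cadence) is the large antecedent and the second pair (ending perfect authentic cadence) is the large consequent; the consequent is measures 9–16.

measures 9–16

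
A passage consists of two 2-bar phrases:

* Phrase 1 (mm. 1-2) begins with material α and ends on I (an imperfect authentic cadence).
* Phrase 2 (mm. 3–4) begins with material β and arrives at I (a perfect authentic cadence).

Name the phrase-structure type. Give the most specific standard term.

Phrase 1 ends with an imperfect authentic cadence (weaker) and phrase 2 with a perfect authentic cadence (stronger): antecedent + consequent = a period.
The two phrases open with different material (α / β), so the period is contrasting.

contrasting period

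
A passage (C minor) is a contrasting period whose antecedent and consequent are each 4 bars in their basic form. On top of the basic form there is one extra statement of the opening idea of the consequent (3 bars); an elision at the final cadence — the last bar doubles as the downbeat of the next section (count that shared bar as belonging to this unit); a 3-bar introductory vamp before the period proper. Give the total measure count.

Basic contrasting period: 4 + 4 = 8 bars.
8 (basic form) + 3 (extra statement) + 3 (introduction) = 14.
The elision shares a bar with the next section but does not change this unit's count.

14 measures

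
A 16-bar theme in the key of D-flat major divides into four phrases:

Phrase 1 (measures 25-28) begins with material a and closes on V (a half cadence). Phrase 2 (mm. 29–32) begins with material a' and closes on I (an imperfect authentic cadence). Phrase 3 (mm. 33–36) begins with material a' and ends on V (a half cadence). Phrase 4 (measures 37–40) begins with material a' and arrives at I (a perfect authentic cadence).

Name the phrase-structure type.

Four phrases in two halves: the first half (measures 25–32) ends with an imperfect authentic cadence, the second (measures 33–40) with a perfect authentic cadence — a large antecedent–consequent pair, i.e. a double period.
Phrase 3 begins with the same material as phrase 1, making it parallel.

parallel double period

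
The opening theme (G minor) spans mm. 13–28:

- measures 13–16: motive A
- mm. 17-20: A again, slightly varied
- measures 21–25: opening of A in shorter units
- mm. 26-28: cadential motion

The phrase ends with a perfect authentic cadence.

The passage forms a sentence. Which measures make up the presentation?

measures 13–20

The presentation of a sentence is the basic idea (mm. 13–16) plus its repetition (bars 17–20); the presentation is therefore bars 13–20.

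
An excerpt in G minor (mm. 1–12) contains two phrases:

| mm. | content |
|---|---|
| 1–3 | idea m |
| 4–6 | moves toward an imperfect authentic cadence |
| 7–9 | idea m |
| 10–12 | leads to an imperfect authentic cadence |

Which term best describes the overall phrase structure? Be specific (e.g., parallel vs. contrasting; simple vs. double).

Both phrases have the same opening (m) and the same cadence (imperfect authentic cadence): the second is a restatement, not a consequent, so this is a repeated phrase rather than a period.

repeated phrase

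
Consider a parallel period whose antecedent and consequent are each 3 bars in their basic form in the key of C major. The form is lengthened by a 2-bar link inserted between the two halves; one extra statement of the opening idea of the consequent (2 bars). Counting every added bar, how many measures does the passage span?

Basic parallel period: 3 + 3 = 6 bars.
6 (basic form) + 2 (link) + 2 (extra statement) = 10.

10 measures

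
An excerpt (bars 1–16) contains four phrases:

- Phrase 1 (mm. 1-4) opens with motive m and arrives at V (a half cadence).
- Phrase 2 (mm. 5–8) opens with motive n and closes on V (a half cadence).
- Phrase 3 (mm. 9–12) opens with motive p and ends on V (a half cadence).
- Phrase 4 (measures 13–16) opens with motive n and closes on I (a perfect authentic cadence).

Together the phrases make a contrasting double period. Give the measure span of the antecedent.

In a double period the first pair of phrases (ending half cadence) is the large antecedent and the second pair (ending perfect authentic cadence) is the large consequent; the antecedent is measures 1–8.

measures 1–8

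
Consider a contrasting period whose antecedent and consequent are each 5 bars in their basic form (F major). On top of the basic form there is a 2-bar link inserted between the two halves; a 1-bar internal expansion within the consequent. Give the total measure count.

13 measures

Basic contrasting period: 5 + 5 = 10 bars.
10 (basic form) + 2 (link) + 1 (internal expansion) = 13.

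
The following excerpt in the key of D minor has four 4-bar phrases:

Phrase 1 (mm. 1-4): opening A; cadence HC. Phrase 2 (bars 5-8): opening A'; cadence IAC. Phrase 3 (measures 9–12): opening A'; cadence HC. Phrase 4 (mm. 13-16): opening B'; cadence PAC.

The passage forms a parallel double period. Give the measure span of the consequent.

In a double period the four phrases pair into a large antecedent (phrases 1–2, ending imperfect authentic cadence) and a large consequent (phrases 3–4, ending perfect authentic cadence). The consequent spans mm. 9-16.

measures 9–16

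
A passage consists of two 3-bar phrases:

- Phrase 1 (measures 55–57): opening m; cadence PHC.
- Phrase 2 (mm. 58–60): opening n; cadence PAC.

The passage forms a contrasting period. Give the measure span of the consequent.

The phrase ending with the weaker cadence (Phrygian half cadence) is the antecedent; the one ending more conclusively (perfect authentic cadence) is the consequent. The consequent is measures 58–60.

measures 58–60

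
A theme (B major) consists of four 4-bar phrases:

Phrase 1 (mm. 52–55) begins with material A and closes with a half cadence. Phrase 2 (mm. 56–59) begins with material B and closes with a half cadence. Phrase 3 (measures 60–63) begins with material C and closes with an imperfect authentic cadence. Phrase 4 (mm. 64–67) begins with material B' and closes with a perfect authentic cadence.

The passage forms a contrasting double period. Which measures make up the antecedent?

In a double period the four phrases pair into a large antecedent (phrases 1–2, ending half cadence) and a large consequent (phrases 3–4, ending perfect authentic cadence). The antecedent spans bars 52–59.

measures 52–59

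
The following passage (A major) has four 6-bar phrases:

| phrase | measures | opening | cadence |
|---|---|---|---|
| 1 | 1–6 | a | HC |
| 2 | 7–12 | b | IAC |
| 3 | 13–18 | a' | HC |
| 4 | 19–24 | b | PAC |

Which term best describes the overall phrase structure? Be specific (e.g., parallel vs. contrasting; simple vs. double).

parallel double period

Four phrases in two halves: the first half (mm. 1–12) ends with an imperfect authentic cadence, the second (mm. 13–24) with a perfect authentic cadence — a large antecedent–consequent pair, i.e. a double period.
Phrase 3 begins with the same material as phrase 1, making it parallel.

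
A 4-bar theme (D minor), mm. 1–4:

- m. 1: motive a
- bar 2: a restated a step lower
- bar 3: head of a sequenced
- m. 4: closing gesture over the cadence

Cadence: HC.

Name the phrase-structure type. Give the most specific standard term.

sentence

Basic idea (measure 1) + its repetition (measure 2) form the presentation; fragmentation and cadence (bars 3-4) form the continuation — the 4-bar whole is a sentence.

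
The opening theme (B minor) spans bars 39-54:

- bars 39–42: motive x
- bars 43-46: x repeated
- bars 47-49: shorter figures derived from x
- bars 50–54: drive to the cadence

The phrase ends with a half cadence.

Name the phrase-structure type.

sentence

Basic idea (mm. 39–42) + its repetition (measures 43–46) form the presentation; fragmentation and cadence (mm. 47–54) form the continuation — the 16-bar whole is a sentence.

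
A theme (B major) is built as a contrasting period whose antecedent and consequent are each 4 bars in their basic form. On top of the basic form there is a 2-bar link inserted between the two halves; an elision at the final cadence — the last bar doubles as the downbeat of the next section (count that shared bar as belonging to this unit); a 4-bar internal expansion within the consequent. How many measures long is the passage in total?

Basic contrasting period: 4 + 4 = 8 bars.
8 (basic form) + 2 (link) + 4 (internal expansion) = 14.
The elision shares a bar with the next section but does not change this unit's count.

14 measures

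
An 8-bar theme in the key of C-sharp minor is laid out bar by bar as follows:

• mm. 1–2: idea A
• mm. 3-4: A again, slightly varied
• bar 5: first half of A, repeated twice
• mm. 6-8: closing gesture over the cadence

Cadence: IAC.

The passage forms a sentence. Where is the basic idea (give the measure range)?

The presentation of a sentence is the basic idea (bars 1-2) plus its repetition (mm. 3–4); the basic idea is therefore bars 1–2.

measures 1–2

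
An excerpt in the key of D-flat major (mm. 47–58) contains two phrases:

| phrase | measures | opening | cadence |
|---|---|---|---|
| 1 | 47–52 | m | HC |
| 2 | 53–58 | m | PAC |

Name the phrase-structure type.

parallel period

Phrase 1 ends with a half cadence (weaker) and phrase 2 with a perfect authentic cadence (stronger): antecedent + consequent = a period.
The two phrases open with the same material (m / m), so the period is parallel.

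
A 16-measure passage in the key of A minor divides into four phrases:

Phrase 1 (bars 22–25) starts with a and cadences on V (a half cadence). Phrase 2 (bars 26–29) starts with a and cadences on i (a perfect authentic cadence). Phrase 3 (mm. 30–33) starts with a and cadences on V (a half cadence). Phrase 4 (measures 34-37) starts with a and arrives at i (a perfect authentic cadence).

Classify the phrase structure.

The cadence pattern HC–PAC–HC–PAC is weak–strong twice, and phrases 3–4 restate phrases 1–2: a period heard twice, not a double period (which would end weakly at phrase 2).

repeated period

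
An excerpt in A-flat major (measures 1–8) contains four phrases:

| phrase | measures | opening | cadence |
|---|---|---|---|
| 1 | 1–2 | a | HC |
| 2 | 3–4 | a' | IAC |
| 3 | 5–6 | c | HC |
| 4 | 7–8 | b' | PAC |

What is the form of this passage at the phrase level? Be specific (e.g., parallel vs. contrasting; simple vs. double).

contrasting double period

Four phrases in two halves: the first half (mm. 1–4) ends with an imperfect authentic cadence, the second (bars 5-8) with a perfect authentic cadence — a large antecedent–consequent pair, i.e. a double period.
Phrase 3 begins with different material from phrase 1, making it contrasting.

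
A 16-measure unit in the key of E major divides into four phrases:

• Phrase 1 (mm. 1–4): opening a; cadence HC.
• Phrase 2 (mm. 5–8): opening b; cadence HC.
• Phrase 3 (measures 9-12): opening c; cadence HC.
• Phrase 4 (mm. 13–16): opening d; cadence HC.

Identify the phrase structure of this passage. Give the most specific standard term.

phrase group

Phrase 4 ends with a half cadence, no stronger than phrase 2's half cadence, so the four phrases do not form a double period; nor do phrases 3–4 duplicate 1–2, so it is not a repeated period. With no phrase reaching a conclusive cadence, the passage is a phrase group.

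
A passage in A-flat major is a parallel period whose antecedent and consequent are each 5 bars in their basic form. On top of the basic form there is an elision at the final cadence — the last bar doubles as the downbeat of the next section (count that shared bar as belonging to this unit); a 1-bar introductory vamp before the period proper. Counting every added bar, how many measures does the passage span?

Basic parallel period: 5 + 5 = 10 bars.
10 (basic form) + 1 (introduction) = 11.
The elision shares a bar with the next section but does not change this unit's count.

11 measures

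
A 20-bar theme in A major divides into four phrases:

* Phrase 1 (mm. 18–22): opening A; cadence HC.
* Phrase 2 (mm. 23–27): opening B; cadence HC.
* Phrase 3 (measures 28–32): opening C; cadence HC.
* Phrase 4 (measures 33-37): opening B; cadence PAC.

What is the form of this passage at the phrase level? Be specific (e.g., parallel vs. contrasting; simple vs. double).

contrasting double period

Four phrases in two halves: the first half (measures 18-27) ends with a half cadence, the second (mm. 28-37) with a perfect authentic cadence — a large antecedent–consequent pair, i.e. a double period.
Phrase 3 begins with different material from phrase 1, making it contrasting.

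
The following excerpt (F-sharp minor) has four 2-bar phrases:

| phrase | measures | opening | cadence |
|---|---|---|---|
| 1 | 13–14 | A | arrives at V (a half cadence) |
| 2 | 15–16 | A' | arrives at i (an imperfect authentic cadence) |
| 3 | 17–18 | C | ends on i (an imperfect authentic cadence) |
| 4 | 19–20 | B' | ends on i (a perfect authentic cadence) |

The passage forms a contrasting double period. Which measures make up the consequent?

In a double period the four phrases pair into a large antecedent (phrases 1–2, ending imperfect authentic cadence) and a large consequent (phrases 3–4, ending perfect authentic cadence). The consequent spans mm. 17-20.

measures 17–20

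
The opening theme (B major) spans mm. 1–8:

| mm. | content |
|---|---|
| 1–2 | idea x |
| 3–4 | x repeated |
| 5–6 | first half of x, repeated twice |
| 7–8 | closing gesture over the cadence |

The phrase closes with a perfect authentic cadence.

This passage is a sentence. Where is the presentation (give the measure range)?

measures 1–4

The presentation of a sentence is the basic idea (bars 1–2) plus its repetition (measures 3–4); the presentation is therefore measures 1–4.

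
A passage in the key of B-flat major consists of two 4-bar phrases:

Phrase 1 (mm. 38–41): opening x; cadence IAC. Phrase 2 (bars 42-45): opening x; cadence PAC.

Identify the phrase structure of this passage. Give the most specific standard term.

Phrase 1 ends with an imperfect authentic cadence (weaker) and phrase 2 with a perfect authentic cadence (stronger): antecedent + consequent = a period.
The two phrases open with the same material (x / x), so the period is parallel.

parallel period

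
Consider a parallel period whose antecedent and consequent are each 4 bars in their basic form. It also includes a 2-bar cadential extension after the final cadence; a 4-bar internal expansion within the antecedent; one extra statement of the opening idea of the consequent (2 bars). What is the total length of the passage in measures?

Basic parallel period: 4 + 4 = 8 bars.
8 (basic form) + 2 (cadential extension) + 4 (internal expansion) + 2 (extra statement) = 16.

16 measures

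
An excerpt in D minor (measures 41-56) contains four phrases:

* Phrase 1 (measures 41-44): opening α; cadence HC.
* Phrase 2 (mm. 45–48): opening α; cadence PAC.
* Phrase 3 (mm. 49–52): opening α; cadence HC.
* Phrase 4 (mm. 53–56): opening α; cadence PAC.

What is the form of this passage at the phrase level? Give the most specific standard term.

repeated period

The cadence pattern HC–PAC–HC–PAC is weak–strong twice, and phrases 3–4 restate phrases 1–2: a period heard twice, not a double period (which would end weakly at phrase 2).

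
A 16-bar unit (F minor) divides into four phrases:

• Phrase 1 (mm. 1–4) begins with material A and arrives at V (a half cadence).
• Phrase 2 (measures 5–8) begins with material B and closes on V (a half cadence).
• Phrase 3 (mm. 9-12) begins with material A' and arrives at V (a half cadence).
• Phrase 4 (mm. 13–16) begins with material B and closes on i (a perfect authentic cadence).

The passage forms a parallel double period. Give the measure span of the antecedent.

measures 1–8

In a double period the first pair of phrases (ending half cadence) is the large antecedent and the second pair (ending perfect authentic cadence) is the large consequent; the antecedent is measures 1–8.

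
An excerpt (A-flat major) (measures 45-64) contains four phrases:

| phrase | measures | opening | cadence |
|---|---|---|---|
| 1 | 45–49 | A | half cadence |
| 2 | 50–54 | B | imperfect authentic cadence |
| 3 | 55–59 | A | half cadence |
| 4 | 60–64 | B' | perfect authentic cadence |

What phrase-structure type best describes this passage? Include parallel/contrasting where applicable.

parallel double period

Four phrases in two halves: the first half (bars 45–54) ends with an imperfect authentic cadence, the second (bars 55-64) with a perfect authentic cadence — a large antecedent–consequent pair, i.e. a double period.
Phrase 3 begins with the same material as phrase 1, making it parallel.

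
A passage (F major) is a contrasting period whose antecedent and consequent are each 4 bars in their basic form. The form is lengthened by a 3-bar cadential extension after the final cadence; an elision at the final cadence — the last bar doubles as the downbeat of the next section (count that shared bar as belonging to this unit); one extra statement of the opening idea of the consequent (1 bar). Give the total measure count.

12 measures

Basic contrasting period: 4 + 4 = 8 bars.
8 (basic form) + 3 (cadential extension) + 1 (extra statement) = 12.
The elision shares a bar with the next section but does not change this unit's count.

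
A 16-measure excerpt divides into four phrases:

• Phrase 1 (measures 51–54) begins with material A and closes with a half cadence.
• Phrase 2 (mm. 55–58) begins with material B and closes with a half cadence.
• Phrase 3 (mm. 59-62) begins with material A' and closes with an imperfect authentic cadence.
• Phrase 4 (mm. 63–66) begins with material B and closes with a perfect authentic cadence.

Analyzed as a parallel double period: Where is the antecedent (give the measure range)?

measures 51–58

In a double period the four phrases pair into a large antecedent (phrases 1–2, ending half cadence) and a large consequent (phrases 3–4, ending perfect authentic cadence). The antecedent spans mm. 51–58.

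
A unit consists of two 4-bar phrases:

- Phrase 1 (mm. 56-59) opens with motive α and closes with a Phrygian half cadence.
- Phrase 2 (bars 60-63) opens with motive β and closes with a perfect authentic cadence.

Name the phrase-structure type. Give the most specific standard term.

contrasting period

Phrase 1 ends with a Phrygian half cadence (weaker) and phrase 2 with a perfect authentic cadence (stronger): antecedent + consequent = a period.
The two phrases open with different material (α / β), so the period is contrasting.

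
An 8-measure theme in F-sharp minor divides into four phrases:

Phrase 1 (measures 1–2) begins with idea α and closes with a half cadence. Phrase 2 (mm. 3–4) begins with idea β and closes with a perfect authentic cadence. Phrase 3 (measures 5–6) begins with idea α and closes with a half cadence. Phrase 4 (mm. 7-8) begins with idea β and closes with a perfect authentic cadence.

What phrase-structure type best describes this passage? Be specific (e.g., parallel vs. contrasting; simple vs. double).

The cadence pattern HC–PAC–HC–PAC is weak–strong twice, and phrases 3–4 restate phrases 1–2: a period heard twice, not a double period (which would end weakly at phrase 2).

repeated period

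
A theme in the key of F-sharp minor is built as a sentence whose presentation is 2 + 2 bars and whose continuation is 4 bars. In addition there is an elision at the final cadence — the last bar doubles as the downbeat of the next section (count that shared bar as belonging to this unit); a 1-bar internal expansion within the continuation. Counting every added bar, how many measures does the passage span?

Basic sentence: 2 + 2 + 4 = 8 bars.
8 (basic form) + 1 (internal expansion) = 9.
The elision shares a bar with the next section but does not change this unit's count.

9 measures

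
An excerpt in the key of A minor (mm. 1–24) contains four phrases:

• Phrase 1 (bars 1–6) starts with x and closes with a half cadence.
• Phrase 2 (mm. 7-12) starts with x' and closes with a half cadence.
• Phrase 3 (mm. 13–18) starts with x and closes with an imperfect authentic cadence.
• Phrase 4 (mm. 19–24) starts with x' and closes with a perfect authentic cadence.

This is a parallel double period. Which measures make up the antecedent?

In a double period the first pair of phrases (ending half cadence) is the large antecedent and the second pair (ending perfect authentic cadence) is the large consequent; the antecedent is measures 1–12.

measures 1–12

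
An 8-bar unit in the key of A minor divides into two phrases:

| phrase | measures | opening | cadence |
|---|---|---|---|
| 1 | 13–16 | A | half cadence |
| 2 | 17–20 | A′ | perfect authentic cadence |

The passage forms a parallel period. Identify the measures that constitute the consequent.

measures 17–20

The antecedent is the phrase ending with the weaker cadence (half cadence, phrase 1) and the consequent the one ending more conclusively (perfect authentic cadence, phrase 2); the consequent is measures 17–20.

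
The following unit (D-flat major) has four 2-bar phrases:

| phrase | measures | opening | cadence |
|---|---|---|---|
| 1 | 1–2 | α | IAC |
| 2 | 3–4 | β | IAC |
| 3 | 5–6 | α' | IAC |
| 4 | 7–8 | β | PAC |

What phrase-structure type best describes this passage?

Four phrases in two halves: the first half (mm. 1-4) ends with an imperfect authentic cadence, the second (mm. 5–8) with a perfect authentic cadence — a large antecedent–consequent pair, i.e. a double period.
Phrase 3 begins with the same material as phrase 1, making it parallel.

parallel double period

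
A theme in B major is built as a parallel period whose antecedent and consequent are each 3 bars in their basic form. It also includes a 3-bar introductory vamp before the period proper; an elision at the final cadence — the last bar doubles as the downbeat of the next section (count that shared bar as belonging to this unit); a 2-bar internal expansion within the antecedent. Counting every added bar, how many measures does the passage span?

11 measures

Basic parallel period: 3 + 3 = 6 bars.
6 (basic form) + 3 (introduction) + 2 (internal expansion) = 11.
The elision shares a bar with the next section but does not change this unit's count.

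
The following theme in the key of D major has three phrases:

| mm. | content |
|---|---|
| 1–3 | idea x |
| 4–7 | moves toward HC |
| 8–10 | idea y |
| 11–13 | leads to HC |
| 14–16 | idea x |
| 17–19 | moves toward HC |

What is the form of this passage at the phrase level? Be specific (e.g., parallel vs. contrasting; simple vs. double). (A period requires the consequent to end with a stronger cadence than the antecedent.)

The final phrase closes with a half cadence, which is not stronger than the preceding half cadence; the 3 phrases lack an overall antecedent–consequent design and so form a phrase group.

phrase group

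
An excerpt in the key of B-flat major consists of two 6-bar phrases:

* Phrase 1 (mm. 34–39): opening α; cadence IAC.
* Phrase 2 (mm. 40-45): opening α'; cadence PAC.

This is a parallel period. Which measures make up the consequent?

measures 40–45

The phrase ending with the weaker cadence (imperfect authentic cadence) is the antecedent; the one ending more conclusively (perfect authentic cadence) is the consequent. The consequent is measures 40–45.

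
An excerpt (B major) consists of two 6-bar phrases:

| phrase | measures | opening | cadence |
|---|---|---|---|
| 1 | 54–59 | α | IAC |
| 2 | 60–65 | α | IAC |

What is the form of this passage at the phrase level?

Both phrases have the same opening (α) and the same cadence (imperfect authentic cadence): the second is a restatement, not a consequent, so this is a repeated phrase rather than a period.

repeated phrase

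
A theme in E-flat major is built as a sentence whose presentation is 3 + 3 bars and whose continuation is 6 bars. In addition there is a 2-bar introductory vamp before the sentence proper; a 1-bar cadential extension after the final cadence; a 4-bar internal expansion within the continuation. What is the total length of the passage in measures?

19 measures

Basic sentence: 3 + 3 + 6 = 12 bars.
12 (basic form) + 2 (introduction) + 1 (cadential extension) + 4 (internal expansion) = 19.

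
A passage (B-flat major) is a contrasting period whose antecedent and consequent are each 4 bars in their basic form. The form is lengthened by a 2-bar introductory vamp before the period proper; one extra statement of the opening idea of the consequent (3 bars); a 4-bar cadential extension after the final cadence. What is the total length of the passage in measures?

17 measures

Basic contrasting period: 4 + 4 = 8 bars.
8 (basic form) + 2 (introduction) + 3 (extra statement) + 4 (cadential extension) = 17.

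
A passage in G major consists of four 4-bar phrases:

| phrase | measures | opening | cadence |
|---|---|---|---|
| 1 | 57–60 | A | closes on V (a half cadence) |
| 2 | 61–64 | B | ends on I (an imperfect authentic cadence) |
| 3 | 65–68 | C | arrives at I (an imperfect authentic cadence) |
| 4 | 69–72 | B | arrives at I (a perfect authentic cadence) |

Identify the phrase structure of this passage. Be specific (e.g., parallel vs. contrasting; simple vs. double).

contrasting double period

Four phrases in two halves: the first half (mm. 57-64) ends with an imperfect authentic cadence, the second (mm. 65–72) with a perfect authentic cadence — a large antecedent–consequent pair, i.e. a double period.
Phrase 3 begins with different material from phrase 1, making it contrasting.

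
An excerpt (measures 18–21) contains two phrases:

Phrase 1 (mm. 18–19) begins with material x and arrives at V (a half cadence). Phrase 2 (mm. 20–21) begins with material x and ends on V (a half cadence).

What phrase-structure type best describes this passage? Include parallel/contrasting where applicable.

Both phrases have the same opening (x) and the same cadence (half cadence): the second is a restatement, not a consequent, so this is a repeated phrase rather than a period.

repeated phrase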